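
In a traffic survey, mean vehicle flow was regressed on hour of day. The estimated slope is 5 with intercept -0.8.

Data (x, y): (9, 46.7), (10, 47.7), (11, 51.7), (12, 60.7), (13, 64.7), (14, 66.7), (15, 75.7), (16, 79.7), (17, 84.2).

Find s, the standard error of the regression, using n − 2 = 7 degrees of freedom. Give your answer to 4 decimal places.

x=9: ŷ = -0.8 + 5·9 = 44.2; e = 46.7 − 44.2 = 2.5
x=10: ŷ = -0.8 + 5·10 = 49.2; e = 47.7 − 49.2 = -1.5
x=11: ŷ = -0.8 + 5·11 = 54.2; e = 51.7 − 54.2 = -2.5
x=12: ŷ = -0.8 + 5·12 = 59.2; e = 60.7 − 59.2 = 1.5
x=13: ŷ = -0.8 + 5·13 = 64.2; e = 64.7 − 64.2 = 0.5
x=14: ŷ = -0.8 + 5·14 = 69.2; e = 66.7 − 69.2 = -2.5
x=15: ŷ = -0.8 + 5·15 = 74.2; e = 75.7 − 74.2 = 1.5
x=16: ŷ = -0.8 + 5·16 = 79.2; e = 79.7 − 79.2 = 0.5
x=17: ŷ = -0.8 + 5·17 = 84.2; e = 84.2 − 84.2 = 0
SSE = 6.25 + 2.25 + 6.25 + 2.25 + 0.25 + 6.25 + 2.25 + 0.25 + 0 = 26
s = √(26/7) = √3.71429 ≈ 1.9272

s = 1.9272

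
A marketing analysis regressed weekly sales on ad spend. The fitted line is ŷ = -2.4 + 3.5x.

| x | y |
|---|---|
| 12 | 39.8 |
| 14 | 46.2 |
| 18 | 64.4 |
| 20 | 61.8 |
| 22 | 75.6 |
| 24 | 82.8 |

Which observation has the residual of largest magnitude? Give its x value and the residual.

x = 20, r = -5.8

x=12: ŷ = -2.4 + 3.5·12 = 39.6; r = 39.8 − 39.6 = 0.2
x=14: ŷ = -2.4 + 3.5·14 = 46.6; r = 46.2 − 46.6 = -0.4
x=18: ŷ = -2.4 + 3.5·18 = 60.6; r = 64.4 − 60.6 = 3.8
x=20: ŷ = -2.4 + 3.5·20 = 67.6; r = 61.8 − 67.6 = -5.8
x=22: ŷ = -2.4 + 3.5·22 = 74.6; r = 75.6 − 74.6 = 1
x=24: ŷ = -2.4 + 3.5·24 = 81.6; r = 82.8 − 81.6 = 1.2
Largest |r| is 5.8 at x = 20, residual -5.8.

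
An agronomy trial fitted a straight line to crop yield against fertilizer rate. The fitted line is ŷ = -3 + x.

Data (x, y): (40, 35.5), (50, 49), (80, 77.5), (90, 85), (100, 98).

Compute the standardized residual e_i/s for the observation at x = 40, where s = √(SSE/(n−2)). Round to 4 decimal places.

x=40: ŷ = -3 + 40 = 37; e = 35.5 − 37 = -1.5
x=50: ŷ = -3 + 50 = 47; e = 49 − 47 = 2
x=80: ŷ = -3 + 80 = 77; e = 77.5 − 77 = 0.5
x=90: ŷ = -3 + 90 = 87; e = 85 − 87 = -2
x=100: ŷ = -3 + 100 = 97; e = 98 − 97 = 1
SSE = 2.25 + 4 + 0.25 + 4 + 1 = 11.5
s = √(11.5/3) = 1.95789
e/s = -1.5 / 1.95789 = -0.7661

-0.7661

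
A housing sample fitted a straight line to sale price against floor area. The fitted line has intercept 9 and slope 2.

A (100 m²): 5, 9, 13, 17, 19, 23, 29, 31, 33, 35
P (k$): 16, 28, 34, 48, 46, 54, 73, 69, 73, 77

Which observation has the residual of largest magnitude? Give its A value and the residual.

A = 29, e = 6

A=5: P̂ = 9 + 2·5 = 19; e = 16 − 19 = -3
A=9: P̂ = 9 + 2·9 = 27; e = 28 − 27 = 1
A=13: P̂ = 9 + 2·13 = 35; e = 34 − 35 = -1
A=17: P̂ = 9 + 2·17 = 43; e = 48 − 43 = 5
A=19: P̂ = 9 + 2·19 = 47; e = 46 − 47 = -1
A=23: P̂ = 9 + 2·23 = 55; e = 54 − 55 = -1
A=29: P̂ = 9 + 2·29 = 67; e = 73 − 67 = 6
A=31: P̂ = 9 + 2·31 = 71; e = 69 − 71 = -2
A=33: P̂ = 9 + 2·33 = 75; e = 73 − 75 = -2
A=35: P̂ = 9 + 2·35 = 79; e = 77 − 79 = -2
Largest |e| is 6 at A = 29, residual 6.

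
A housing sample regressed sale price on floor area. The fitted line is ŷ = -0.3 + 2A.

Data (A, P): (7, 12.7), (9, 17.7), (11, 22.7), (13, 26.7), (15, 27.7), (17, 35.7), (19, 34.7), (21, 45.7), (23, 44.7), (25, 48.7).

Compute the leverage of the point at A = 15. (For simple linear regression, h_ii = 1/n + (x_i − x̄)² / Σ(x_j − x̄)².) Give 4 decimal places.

Ā = (7 + 9 + 11 + 13 + 15 + 17 + 19 + 21 + 23 + 25)/10 = 16
Σ(A − Ā)² = 81 + 49 + 25 + 9 + 1 + 1 + 9 + 25 + 49 + 81 = 330
h = 1/10 + (-1)²/330 = 0.1 + 0.0030303 = 0.1030

h = 0.1030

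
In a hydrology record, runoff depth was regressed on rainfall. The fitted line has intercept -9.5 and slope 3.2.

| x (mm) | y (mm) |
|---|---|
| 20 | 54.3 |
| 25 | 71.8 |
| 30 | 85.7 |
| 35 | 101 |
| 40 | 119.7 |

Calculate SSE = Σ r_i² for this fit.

SSE = 6.06

x=20: ŷ = -9.5 + 3.2·20 = 54.5; r = 54.3 − 54.5 = -0.2
x=25: ŷ = -9.5 + 3.2·25 = 70.5; r = 71.8 − 70.5 = 1.3
x=30: ŷ = -9.5 + 3.2·30 = 86.5; r = 85.7 − 86.5 = -0.8
x=35: ŷ = -9.5 + 3.2·35 = 102.5; r = 101 − 102.5 = -1.5
x=40: ŷ = -9.5 + 3.2·40 = 118.5; r = 119.7 − 118.5 = 1.2
SSE = 0.04 + 1.69 + 0.64 + 2.25 + 1.44 = 6.06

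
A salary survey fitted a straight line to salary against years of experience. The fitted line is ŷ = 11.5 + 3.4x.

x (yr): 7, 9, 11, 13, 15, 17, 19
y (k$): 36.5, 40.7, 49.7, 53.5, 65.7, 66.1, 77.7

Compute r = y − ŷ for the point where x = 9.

r = -1.4

ŷ = 11.5 + 3.4·9 = 42.1
r = 40.7 − 42.1 = -1.4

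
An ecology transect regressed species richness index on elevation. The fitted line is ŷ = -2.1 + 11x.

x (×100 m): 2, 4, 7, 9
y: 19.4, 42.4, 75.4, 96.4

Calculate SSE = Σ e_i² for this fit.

x=2: ŷ = -2.1 + 11·2 = 19.9; e = 19.4 − 19.9 = -0.5
x=4: ŷ = -2.1 + 11·4 = 41.9; e = 42.4 − 41.9 = 0.5
x=7: ŷ = -2.1 + 11·7 = 74.9; e = 75.4 − 74.9 = 0.5
x=9: ŷ = -2.1 + 11·9 = 96.9; e = 96.4 − 96.9 = -0.5
SSE = 0.25 + 0.25 + 0.25 + 0.25 = 1

SSE = 1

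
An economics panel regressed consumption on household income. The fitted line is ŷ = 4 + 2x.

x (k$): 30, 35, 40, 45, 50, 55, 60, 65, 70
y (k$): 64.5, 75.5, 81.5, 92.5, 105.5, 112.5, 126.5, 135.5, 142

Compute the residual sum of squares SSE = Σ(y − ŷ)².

SSE = 28

x=30: ŷ = 4 + 2·30 = 64; r = 64.5 − 64 = 0.5
x=35: ŷ = 4 + 2·35 = 74; r = 75.5 − 74 = 1.5
x=40: ŷ = 4 + 2·40 = 84; r = 81.5 − 84 = -2.5
x=45: ŷ = 4 + 2·45 = 94; r = 92.5 − 94 = -1.5
x=50: ŷ = 4 + 2·50 = 104; r = 105.5 − 104 = 1.5
x=55: ŷ = 4 + 2·55 = 114; r = 112.5 − 114 = -1.5
x=60: ŷ = 4 + 2·60 = 124; r = 126.5 − 124 = 2.5
x=65: ŷ = 4 + 2·65 = 134; r = 135.5 − 134 = 1.5
x=70: ŷ = 4 + 2·70 = 144; r = 142 − 144 = -2
SSE = 0.25 + 2.25 + 6.25 + 2.25 + 2.25 + 2.25 + 6.25 + 2.25 + 4 = 28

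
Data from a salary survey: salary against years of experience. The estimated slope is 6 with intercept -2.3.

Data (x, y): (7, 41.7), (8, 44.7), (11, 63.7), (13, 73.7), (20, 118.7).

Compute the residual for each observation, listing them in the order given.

2, -1, 0, -2, 1

x=7: ŷ = -2.3 + 6·7 = 39.7; e = 41.7 − 39.7 = 2
x=8: ŷ = -2.3 + 6·8 = 45.7; e = 44.7 − 45.7 = -1
x=11: ŷ = -2.3 + 6·11 = 63.7; e = 63.7 − 63.7 = 0
x=13: ŷ = -2.3 + 6·13 = 75.7; e = 73.7 − 75.7 = -2
x=20: ŷ = -2.3 + 6·20 = 117.7; e = 118.7 − 117.7 = 1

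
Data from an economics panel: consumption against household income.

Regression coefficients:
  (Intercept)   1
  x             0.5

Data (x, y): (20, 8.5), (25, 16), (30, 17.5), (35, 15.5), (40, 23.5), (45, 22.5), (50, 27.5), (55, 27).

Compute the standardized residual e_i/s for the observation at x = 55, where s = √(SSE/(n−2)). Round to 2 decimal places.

x=20: ŷ = 1 + 0.5·20 = 11; e = 8.5 − 11 = -2.5
x=25: ŷ = 1 + 0.5·25 = 13.5; e = 16 − 13.5 = 2.5
x=30: ŷ = 1 + 0.5·30 = 16; e = 17.5 − 16 = 1.5
x=35: ŷ = 1 + 0.5·35 = 18.5; e = 15.5 − 18.5 = -3
x=40: ŷ = 1 + 0.5·40 = 21; e = 23.5 − 21 = 2.5
x=45: ŷ = 1 + 0.5·45 = 23.5; e = 22.5 − 23.5 = -1
x=50: ŷ = 1 + 0.5·50 = 26; e = 27.5 − 26 = 1.5
x=55: ŷ = 1 + 0.5·55 = 28.5; e = 27 − 28.5 = -1.5
SSE = 6.25 + 6.25 + 2.25 + 9 + 6.25 + 1 + 2.25 + 2.25 = 35.5
s = √(35.5/6) = 2.43242
e/s = -1.5 / 2.43242 = -0.62

-0.62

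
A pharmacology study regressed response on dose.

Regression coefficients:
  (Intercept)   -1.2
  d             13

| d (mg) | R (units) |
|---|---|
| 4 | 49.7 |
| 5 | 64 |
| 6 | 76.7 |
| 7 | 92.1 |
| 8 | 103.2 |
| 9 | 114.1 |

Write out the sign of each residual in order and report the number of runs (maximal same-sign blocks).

d=4: ŷ = -1.2 + 13·4 = 50.8; e = 49.7 − 50.8 = -1.1
d=5: ŷ = -1.2 + 13·5 = 63.8; e = 64 − 63.8 = 0.2
d=6: ŷ = -1.2 + 13·6 = 76.8; e = 76.7 − 76.8 = -0.1
d=7: ŷ = -1.2 + 13·7 = 89.8; e = 92.1 − 89.8 = 2.3
d=8: ŷ = -1.2 + 13·8 = 102.8; e = 103.2 − 102.8 = 0.4
d=9: ŷ = -1.2 + 13·9 = 115.8; e = 114.1 − 115.8 = -1.7
Signs: − + − + + −
Runs: −×1, +×1, −×1, +×2, −×1 → 5

5 runs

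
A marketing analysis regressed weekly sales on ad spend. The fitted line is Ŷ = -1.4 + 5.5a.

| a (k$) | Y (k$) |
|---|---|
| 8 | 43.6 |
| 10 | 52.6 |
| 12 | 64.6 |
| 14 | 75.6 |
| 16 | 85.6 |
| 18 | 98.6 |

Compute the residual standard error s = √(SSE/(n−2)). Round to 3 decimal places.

s = 1.000

a=8: Ŷ = -1.4 + 5.5·8 = 42.6; e = 43.6 − 42.6 = 1
a=10: Ŷ = -1.4 + 5.5·10 = 53.6; e = 52.6 − 53.6 = -1
a=12: Ŷ = -1.4 + 5.5·12 = 64.6; e = 64.6 − 64.6 = 0
a=14: Ŷ = -1.4 + 5.5·14 = 75.6; e = 75.6 − 75.6 = 0
a=16: Ŷ = -1.4 + 5.5·16 = 86.6; e = 85.6 − 86.6 = -1
a=18: Ŷ = -1.4 + 5.5·18 = 97.6; e = 98.6 − 97.6 = 1
SSE = 1 + 1 + 0 + 0 + 1 + 1 = 4
s = √(4/4) = √1 ≈ 1.000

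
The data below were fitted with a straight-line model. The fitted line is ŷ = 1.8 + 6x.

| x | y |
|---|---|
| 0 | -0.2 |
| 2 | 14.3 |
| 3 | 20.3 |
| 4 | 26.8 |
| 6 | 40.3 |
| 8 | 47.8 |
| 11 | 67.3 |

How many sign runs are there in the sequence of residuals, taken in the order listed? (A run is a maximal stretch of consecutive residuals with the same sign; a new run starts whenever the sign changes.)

3 runs

x=0: ŷ = 1.8 + 6·0 = 1.8; e = -0.2 − 1.8 = -2
x=2: ŷ = 1.8 + 6·2 = 13.8; e = 14.3 − 13.8 = 0.5
x=3: ŷ = 1.8 + 6·3 = 19.8; e = 20.3 − 19.8 = 0.5
x=4: ŷ = 1.8 + 6·4 = 25.8; e = 26.8 − 25.8 = 1
x=6: ŷ = 1.8 + 6·6 = 37.8; e = 40.3 − 37.8 = 2.5
x=8: ŷ = 1.8 + 6·8 = 49.8; e = 47.8 − 49.8 = -2
x=11: ŷ = 1.8 + 6·11 = 67.8; e = 67.3 − 67.8 = -0.5
Signs: − + + + + − −
Runs: −×1, +×4, −×2 → 3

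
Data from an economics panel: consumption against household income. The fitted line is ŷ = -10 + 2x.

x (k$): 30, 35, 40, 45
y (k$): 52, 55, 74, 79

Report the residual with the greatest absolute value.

x=30: ŷ = -10 + 2·30 = 50; e = 52 − 50 = 2
x=35: ŷ = -10 + 2·35 = 60; e = 55 − 60 = -5
x=40: ŷ = -10 + 2·40 = 70; e = 74 − 70 = 4
x=45: ŷ = -10 + 2·45 = 80; e = 79 − 80 = -1
Largest |e| is 5 at x = 35, residual -5.

e = -5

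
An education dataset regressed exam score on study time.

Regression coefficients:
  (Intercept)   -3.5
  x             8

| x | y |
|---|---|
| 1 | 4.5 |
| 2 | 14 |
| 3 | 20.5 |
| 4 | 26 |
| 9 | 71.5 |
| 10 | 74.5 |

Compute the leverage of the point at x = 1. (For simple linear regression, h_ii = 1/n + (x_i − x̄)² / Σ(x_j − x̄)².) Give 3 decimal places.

h = 0.374

x̄ = (1 + 2 + 3 + 4 + 9 + 10)/6 = 4.83333
Σ(x − x̄)² = 14.6944 + 8.02778 + 3.36111 + 0.694444 + 17.3611 + 26.6944 = 70.8333
h = 1/6 + (-3.83333)²/70.8333 = 0.166667 + 0.207451 = 0.374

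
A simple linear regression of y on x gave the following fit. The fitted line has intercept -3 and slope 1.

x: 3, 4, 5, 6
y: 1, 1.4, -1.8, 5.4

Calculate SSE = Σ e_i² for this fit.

x=3: ŷ = -3 + 3 = 0; e = 1 − 0 = 1
x=4: ŷ = -3 + 4 = 1; e = 1.4 − 1 = 0.4
x=5: ŷ = -3 + 5 = 2; e = -1.8 − 2 = -3.8
x=6: ŷ = -3 + 6 = 3; e = 5.4 − 3 = 2.4
SSE = 1 + 0.16 + 14.44 + 5.76 = 21.36

SSE = 21.36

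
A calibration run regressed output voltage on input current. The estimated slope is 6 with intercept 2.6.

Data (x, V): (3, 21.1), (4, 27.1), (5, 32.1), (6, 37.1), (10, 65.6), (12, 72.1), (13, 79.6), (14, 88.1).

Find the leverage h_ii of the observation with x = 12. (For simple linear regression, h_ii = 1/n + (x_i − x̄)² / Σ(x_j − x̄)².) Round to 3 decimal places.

x̄ = (3 + 4 + 5 + 6 + 10 + 12 + 13 + 14)/8 = 8.375
Σ(x − x̄)² = 28.8906 + 19.1406 + 11.3906 + 5.64062 + 2.64062 + 13.1406 + 21.3906 + 31.6406 = 133.875
h = 1/8 + (3.625)²/133.875 = 0.125 + 0.0981559 = 0.223

h = 0.223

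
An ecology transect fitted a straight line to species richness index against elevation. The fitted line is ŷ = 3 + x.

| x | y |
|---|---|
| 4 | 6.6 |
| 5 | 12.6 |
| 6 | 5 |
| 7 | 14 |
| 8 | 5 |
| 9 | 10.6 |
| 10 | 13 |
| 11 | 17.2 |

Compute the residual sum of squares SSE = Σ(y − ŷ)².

x=4: ŷ = 3 + 4 = 7; e = 6.6 − 7 = -0.4
x=5: ŷ = 3 + 5 = 8; e = 12.6 − 8 = 4.6
x=6: ŷ = 3 + 6 = 9; e = 5 − 9 = -4
x=7: ŷ = 3 + 7 = 10; e = 14 − 10 = 4
x=8: ŷ = 3 + 8 = 11; e = 5 − 11 = -6
x=9: ŷ = 3 + 9 = 12; e = 10.6 − 12 = -1.4
x=10: ŷ = 3 + 10 = 13; e = 13 − 13 = 0
x=11: ŷ = 3 + 11 = 14; e = 17.2 − 14 = 3.2
SSE = 0.16 + 21.16 + 16 + 16 + 36 + 1.96 + 0 + 10.24 = 101.52

SSE = 101.52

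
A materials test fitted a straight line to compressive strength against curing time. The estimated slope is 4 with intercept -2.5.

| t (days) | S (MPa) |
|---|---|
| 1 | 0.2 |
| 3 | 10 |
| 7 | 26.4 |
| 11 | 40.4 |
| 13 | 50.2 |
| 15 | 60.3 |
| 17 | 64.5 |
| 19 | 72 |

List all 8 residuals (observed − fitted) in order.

t=1: ŷ = -2.5 + 4·1 = 1.5; e = 0.2 − 1.5 = -1.3
t=3: ŷ = -2.5 + 4·3 = 9.5; e = 10 − 9.5 = 0.5
t=7: ŷ = -2.5 + 4·7 = 25.5; e = 26.4 − 25.5 = 0.9
t=11: ŷ = -2.5 + 4·11 = 41.5; e = 40.4 − 41.5 = -1.1
t=13: ŷ = -2.5 + 4·13 = 49.5; e = 50.2 − 49.5 = 0.7
t=15: ŷ = -2.5 + 4·15 = 57.5; e = 60.3 − 57.5 = 2.8
t=17: ŷ = -2.5 + 4·17 = 65.5; e = 64.5 − 65.5 = -1
t=19: ŷ = -2.5 + 4·19 = 73.5; e = 72 − 73.5 = -1.5

-1.3, 0.5, 0.9, -1.1, 0.7, 2.8, -1, -1.5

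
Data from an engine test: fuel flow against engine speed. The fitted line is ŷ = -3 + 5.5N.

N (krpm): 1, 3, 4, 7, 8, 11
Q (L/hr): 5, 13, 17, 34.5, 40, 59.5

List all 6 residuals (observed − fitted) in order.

N=1: ŷ = -3 + 5.5·1 = 2.5; e = 5 − 2.5 = 2.5
N=3: ŷ = -3 + 5.5·3 = 13.5; e = 13 − 13.5 = -0.5
N=4: ŷ = -3 + 5.5·4 = 19; e = 17 − 19 = -2
N=7: ŷ = -3 + 5.5·7 = 35.5; e = 34.5 − 35.5 = -1
N=8: ŷ = -3 + 5.5·8 = 41; e = 40 − 41 = -1
N=11: ŷ = -3 + 5.5·11 = 57.5; e = 59.5 − 57.5 = 2

2.5, -0.5, -2, -1, -1, 2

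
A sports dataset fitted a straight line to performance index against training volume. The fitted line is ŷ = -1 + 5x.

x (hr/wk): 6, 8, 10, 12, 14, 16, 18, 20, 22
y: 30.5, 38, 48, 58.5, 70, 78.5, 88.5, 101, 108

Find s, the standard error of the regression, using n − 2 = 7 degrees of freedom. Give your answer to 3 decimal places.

s = 1.254

x=6: ŷ = -1 + 5·6 = 29; r = 30.5 − 29 = 1.5
x=8: ŷ = -1 + 5·8 = 39; r = 38 − 39 = -1
x=10: ŷ = -1 + 5·10 = 49; r = 48 − 49 = -1
x=12: ŷ = -1 + 5·12 = 59; r = 58.5 − 59 = -0.5
x=14: ŷ = -1 + 5·14 = 69; r = 70 − 69 = 1
x=16: ŷ = -1 + 5·16 = 79; r = 78.5 − 79 = -0.5
x=18: ŷ = -1 + 5·18 = 89; r = 88.5 − 89 = -0.5
x=20: ŷ = -1 + 5·20 = 99; r = 101 − 99 = 2
x=22: ŷ = -1 + 5·22 = 109; r = 108 − 109 = -1
SSE = 2.25 + 1 + 1 + 0.25 + 1 + 0.25 + 0.25 + 4 + 1 = 11
s = √(11/7) = √1.57143 ≈ 1.254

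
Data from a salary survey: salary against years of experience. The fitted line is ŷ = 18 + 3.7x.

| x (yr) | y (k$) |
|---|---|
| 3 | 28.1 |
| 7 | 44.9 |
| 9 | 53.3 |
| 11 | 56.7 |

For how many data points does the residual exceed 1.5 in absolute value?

2

x=3: ŷ = 18 + 3.7·3 = 29.1; r = 28.1 − 29.1 = -1
x=7: ŷ = 18 + 3.7·7 = 43.9; r = 44.9 − 43.9 = 1
x=9: ŷ = 18 + 3.7·9 = 51.3; r = 53.3 − 51.3 = 2
x=11: ŷ = 18 + 3.7·11 = 58.7; r = 56.7 − 58.7 = -2
|r| > 1.5: x=9 (|r|=2), x=11 (|r|=2) → 2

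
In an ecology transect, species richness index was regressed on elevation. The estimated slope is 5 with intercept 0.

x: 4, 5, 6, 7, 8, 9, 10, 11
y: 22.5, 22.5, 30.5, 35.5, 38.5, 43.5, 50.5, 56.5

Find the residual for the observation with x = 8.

r = -1.5

ŷ = 5·8 = 40
r = 38.5 − 40 = -1.5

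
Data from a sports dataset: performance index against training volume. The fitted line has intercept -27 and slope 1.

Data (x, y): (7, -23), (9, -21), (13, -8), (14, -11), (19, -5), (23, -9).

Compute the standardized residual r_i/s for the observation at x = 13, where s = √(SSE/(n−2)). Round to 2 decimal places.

1.25

x=7: ŷ = -27 + 7 = -20; r = -23 − (-20) = -3
x=9: ŷ = -27 + 9 = -18; r = -21 − (-18) = -3
x=13: ŷ = -27 + 13 = -14; r = -8 − (-14) = 6
x=14: ŷ = -27 + 14 = -13; r = -11 − (-13) = 2
x=19: ŷ = -27 + 19 = -8; r = -5 − (-8) = 3
x=23: ŷ = -27 + 23 = -4; r = -9 − (-4) = -5
SSE = 9 + 9 + 36 + 4 + 9 + 25 = 92
s = √(92/4) = 4.79583
r/s = 6 / 4.79583 = 1.25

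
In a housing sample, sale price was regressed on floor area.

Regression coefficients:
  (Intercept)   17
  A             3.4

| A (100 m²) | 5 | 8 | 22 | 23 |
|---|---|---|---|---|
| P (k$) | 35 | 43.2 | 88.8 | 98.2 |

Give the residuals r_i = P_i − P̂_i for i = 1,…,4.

1, -1, -3, 3

A=5: P̂ = 17 + 3.4·5 = 34; r = 35 − 34 = 1
A=8: P̂ = 17 + 3.4·8 = 44.2; r = 43.2 − 44.2 = -1
A=22: P̂ = 17 + 3.4·22 = 91.8; r = 88.8 − 91.8 = -3
A=23: P̂ = 17 + 3.4·23 = 95.2; r = 98.2 − 95.2 = 3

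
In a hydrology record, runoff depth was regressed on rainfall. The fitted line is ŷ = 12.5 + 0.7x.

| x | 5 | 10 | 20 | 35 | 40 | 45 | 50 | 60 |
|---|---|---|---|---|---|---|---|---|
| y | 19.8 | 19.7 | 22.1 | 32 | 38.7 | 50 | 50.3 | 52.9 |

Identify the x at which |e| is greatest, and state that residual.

x = 45, e = 6

x=5: ŷ = 12.5 + 0.7·5 = 16; e = 19.8 − 16 = 3.8
x=10: ŷ = 12.5 + 0.7·10 = 19.5; e = 19.7 − 19.5 = 0.2
x=20: ŷ = 12.5 + 0.7·20 = 26.5; e = 22.1 − 26.5 = -4.4
x=35: ŷ = 12.5 + 0.7·35 = 37; e = 32 − 37 = -5
x=40: ŷ = 12.5 + 0.7·40 = 40.5; e = 38.7 − 40.5 = -1.8
x=45: ŷ = 12.5 + 0.7·45 = 44; e = 50 − 44 = 6
x=50: ŷ = 12.5 + 0.7·50 = 47.5; e = 50.3 − 47.5 = 2.8
x=60: ŷ = 12.5 + 0.7·60 = 54.5; e = 52.9 − 54.5 = -1.6
Largest |e| is 6 at x = 45, residual 6.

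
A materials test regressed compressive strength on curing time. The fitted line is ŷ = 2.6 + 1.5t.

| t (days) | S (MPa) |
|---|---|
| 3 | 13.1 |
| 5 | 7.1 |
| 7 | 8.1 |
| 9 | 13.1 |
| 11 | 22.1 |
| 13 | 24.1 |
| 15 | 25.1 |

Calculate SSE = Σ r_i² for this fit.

t=3: ŷ = 2.6 + 1.5·3 = 7.1; r = 13.1 − 7.1 = 6
t=5: ŷ = 2.6 + 1.5·5 = 10.1; r = 7.1 − 10.1 = -3
t=7: ŷ = 2.6 + 1.5·7 = 13.1; r = 8.1 − 13.1 = -5
t=9: ŷ = 2.6 + 1.5·9 = 16.1; r = 13.1 − 16.1 = -3
t=11: ŷ = 2.6 + 1.5·11 = 19.1; r = 22.1 − 19.1 = 3
t=13: ŷ = 2.6 + 1.5·13 = 22.1; r = 24.1 − 22.1 = 2
t=15: ŷ = 2.6 + 1.5·15 = 25.1; r = 25.1 − 25.1 = 0
SSE = 36 + 9 + 25 + 9 + 9 + 4 + 0 = 92

SSE = 92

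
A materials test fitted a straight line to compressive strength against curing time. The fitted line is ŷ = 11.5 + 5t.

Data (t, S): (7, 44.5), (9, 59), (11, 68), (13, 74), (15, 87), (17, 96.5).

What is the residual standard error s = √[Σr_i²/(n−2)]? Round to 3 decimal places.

s = 2.179

t=7: ŷ = 11.5 + 5·7 = 46.5; r = 44.5 − 46.5 = -2
t=9: ŷ = 11.5 + 5·9 = 56.5; r = 59 − 56.5 = 2.5
t=11: ŷ = 11.5 + 5·11 = 66.5; r = 68 − 66.5 = 1.5
t=13: ŷ = 11.5 + 5·13 = 76.5; r = 74 − 76.5 = -2.5
t=15: ŷ = 11.5 + 5·15 = 86.5; r = 87 − 86.5 = 0.5
t=17: ŷ = 11.5 + 5·17 = 96.5; r = 96.5 − 96.5 = 0
SSE = 4 + 6.25 + 2.25 + 6.25 + 0.25 + 0 = 19
s = √(19/4) = √4.75 ≈ 2.179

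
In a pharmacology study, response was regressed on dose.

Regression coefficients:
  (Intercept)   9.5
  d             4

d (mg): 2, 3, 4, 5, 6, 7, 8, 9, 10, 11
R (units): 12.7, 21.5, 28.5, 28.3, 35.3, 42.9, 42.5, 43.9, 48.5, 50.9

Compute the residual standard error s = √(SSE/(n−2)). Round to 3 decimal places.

d=2: ŷ = 9.5 + 4·2 = 17.5; e = 12.7 − 17.5 = -4.8
d=3: ŷ = 9.5 + 4·3 = 21.5; e = 21.5 − 21.5 = 0
d=4: ŷ = 9.5 + 4·4 = 25.5; e = 28.5 − 25.5 = 3
d=5: ŷ = 9.5 + 4·5 = 29.5; e = 28.3 − 29.5 = -1.2
d=6: ŷ = 9.5 + 4·6 = 33.5; e = 35.3 − 33.5 = 1.8
d=7: ŷ = 9.5 + 4·7 = 37.5; e = 42.9 − 37.5 = 5.4
d=8: ŷ = 9.5 + 4·8 = 41.5; e = 42.5 − 41.5 = 1
d=9: ŷ = 9.5 + 4·9 = 45.5; e = 43.9 − 45.5 = -1.6
d=10: ŷ = 9.5 + 4·10 = 49.5; e = 48.5 − 49.5 = -1
d=11: ŷ = 9.5 + 4·11 = 53.5; e = 50.9 − 53.5 = -2.6
SSE = 23.04 + 0 + 9 + 1.44 + 3.24 + 29.16 + 1 + 2.56 + 1 + 6.76 = 77.2
s = √(77.2/8) = √9.65 ≈ 3.106

s = 3.106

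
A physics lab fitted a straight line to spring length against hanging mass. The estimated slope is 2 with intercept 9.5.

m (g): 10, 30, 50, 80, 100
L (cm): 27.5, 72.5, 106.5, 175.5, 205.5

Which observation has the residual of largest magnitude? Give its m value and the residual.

m = 80, r = 6

m=10: ŷ = 9.5 + 2·10 = 29.5; r = 27.5 − 29.5 = -2
m=30: ŷ = 9.5 + 2·30 = 69.5; r = 72.5 − 69.5 = 3
m=50: ŷ = 9.5 + 2·50 = 109.5; r = 106.5 − 109.5 = -3
m=80: ŷ = 9.5 + 2·80 = 169.5; r = 175.5 − 169.5 = 6
m=100: ŷ = 9.5 + 2·100 = 209.5; r = 205.5 − 209.5 = -4
Largest |r| is 6 at m = 80, residual 6.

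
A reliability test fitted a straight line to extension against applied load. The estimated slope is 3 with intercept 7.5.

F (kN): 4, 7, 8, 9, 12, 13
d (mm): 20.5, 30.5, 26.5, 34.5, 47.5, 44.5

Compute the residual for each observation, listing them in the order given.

1, 2, -5, 0, 4, -2

F=4: d̂ = 7.5 + 3·4 = 19.5; r = 20.5 − 19.5 = 1
F=7: d̂ = 7.5 + 3·7 = 28.5; r = 30.5 − 28.5 = 2
F=8: d̂ = 7.5 + 3·8 = 31.5; r = 26.5 − 31.5 = -5
F=9: d̂ = 7.5 + 3·9 = 34.5; r = 34.5 − 34.5 = 0
F=12: d̂ = 7.5 + 3·12 = 43.5; r = 47.5 − 43.5 = 4
F=13: d̂ = 7.5 + 3·13 = 46.5; r = 44.5 − 46.5 = -2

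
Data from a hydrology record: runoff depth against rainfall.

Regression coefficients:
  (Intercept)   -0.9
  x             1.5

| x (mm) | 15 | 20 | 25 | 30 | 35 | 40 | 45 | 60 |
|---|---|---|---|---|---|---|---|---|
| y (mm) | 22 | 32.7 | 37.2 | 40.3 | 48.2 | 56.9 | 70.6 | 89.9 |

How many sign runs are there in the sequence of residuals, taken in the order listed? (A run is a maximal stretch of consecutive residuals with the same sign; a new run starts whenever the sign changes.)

x=15: ŷ = -0.9 + 1.5·15 = 21.6; r = 22 − 21.6 = 0.4
x=20: ŷ = -0.9 + 1.5·20 = 29.1; r = 32.7 − 29.1 = 3.6
x=25: ŷ = -0.9 + 1.5·25 = 36.6; r = 37.2 − 36.6 = 0.6
x=30: ŷ = -0.9 + 1.5·30 = 44.1; r = 40.3 − 44.1 = -3.8
x=35: ŷ = -0.9 + 1.5·35 = 51.6; r = 48.2 − 51.6 = -3.4
x=40: ŷ = -0.9 + 1.5·40 = 59.1; r = 56.9 − 59.1 = -2.2
x=45: ŷ = -0.9 + 1.5·45 = 66.6; r = 70.6 − 66.6 = 4
x=60: ŷ = -0.9 + 1.5·60 = 89.1; r = 89.9 − 89.1 = 0.8
Signs: + + + − − − + +
Runs: +×3, −×3, +×2 → 3

3 runs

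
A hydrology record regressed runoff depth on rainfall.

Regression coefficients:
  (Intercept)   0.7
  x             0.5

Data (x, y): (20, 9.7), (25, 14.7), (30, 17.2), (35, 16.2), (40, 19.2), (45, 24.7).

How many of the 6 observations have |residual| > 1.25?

x=20: ŷ = 0.7 + 0.5·20 = 10.7; r = 9.7 − 10.7 = -1
x=25: ŷ = 0.7 + 0.5·25 = 13.2; r = 14.7 − 13.2 = 1.5
x=30: ŷ = 0.7 + 0.5·30 = 15.7; r = 17.2 − 15.7 = 1.5
x=35: ŷ = 0.7 + 0.5·35 = 18.2; r = 16.2 − 18.2 = -2
x=40: ŷ = 0.7 + 0.5·40 = 20.7; r = 19.2 − 20.7 = -1.5
x=45: ŷ = 0.7 + 0.5·45 = 23.2; r = 24.7 − 23.2 = 1.5
|r| > 1.25: x=25 (|r|=1.5), x=30 (|r|=1.5), x=35 (|r|=2), x=40 (|r|=1.5), x=45 (|r|=1.5) → 5

5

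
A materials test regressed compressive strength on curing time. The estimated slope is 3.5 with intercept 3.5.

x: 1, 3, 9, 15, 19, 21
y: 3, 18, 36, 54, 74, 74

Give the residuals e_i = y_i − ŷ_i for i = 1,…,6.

-4, 4, 1, -2, 4, -3

x=1: ŷ = 3.5 + 3.5·1 = 7; e = 3 − 7 = -4
x=3: ŷ = 3.5 + 3.5·3 = 14; e = 18 − 14 = 4
x=9: ŷ = 3.5 + 3.5·9 = 35; e = 36 − 35 = 1
x=15: ŷ = 3.5 + 3.5·15 = 56; e = 54 − 56 = -2
x=19: ŷ = 3.5 + 3.5·19 = 70; e = 74 − 70 = 4
x=21: ŷ = 3.5 + 3.5·21 = 77; e = 74 − 77 = -3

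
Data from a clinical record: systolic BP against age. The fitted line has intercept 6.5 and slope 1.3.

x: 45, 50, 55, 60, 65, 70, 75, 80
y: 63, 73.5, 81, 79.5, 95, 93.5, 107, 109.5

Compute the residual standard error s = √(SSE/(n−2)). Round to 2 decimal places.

s = 3.74

x=45: ŷ = 6.5 + 1.3·45 = 65; r = 63 − 65 = -2
x=50: ŷ = 6.5 + 1.3·50 = 71.5; r = 73.5 − 71.5 = 2
x=55: ŷ = 6.5 + 1.3·55 = 78; r = 81 − 78 = 3
x=60: ŷ = 6.5 + 1.3·60 = 84.5; r = 79.5 − 84.5 = -5
x=65: ŷ = 6.5 + 1.3·65 = 91; r = 95 − 91 = 4
x=70: ŷ = 6.5 + 1.3·70 = 97.5; r = 93.5 − 97.5 = -4
x=75: ŷ = 6.5 + 1.3·75 = 104; r = 107 − 104 = 3
x=80: ŷ = 6.5 + 1.3·80 = 110.5; r = 109.5 − 110.5 = -1
SSE = 4 + 4 + 9 + 25 + 16 + 16 + 9 + 1 = 84
s = √(84/6) = √14 ≈ 3.74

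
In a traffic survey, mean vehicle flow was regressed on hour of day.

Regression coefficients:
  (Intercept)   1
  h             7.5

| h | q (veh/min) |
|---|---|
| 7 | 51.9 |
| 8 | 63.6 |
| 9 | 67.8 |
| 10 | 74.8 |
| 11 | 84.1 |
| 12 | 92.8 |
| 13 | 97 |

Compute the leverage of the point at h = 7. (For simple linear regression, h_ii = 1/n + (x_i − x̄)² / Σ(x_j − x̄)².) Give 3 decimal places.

h̄ = (7 + 8 + 9 + 10 + 11 + 12 + 13)/7 = 10
Σ(h − h̄)² = 9 + 4 + 1 + 0 + 1 + 4 + 9 = 28
h = 1/7 + (-3)²/28 = 0.142857 + 0.321429 = 0.464

h = 0.464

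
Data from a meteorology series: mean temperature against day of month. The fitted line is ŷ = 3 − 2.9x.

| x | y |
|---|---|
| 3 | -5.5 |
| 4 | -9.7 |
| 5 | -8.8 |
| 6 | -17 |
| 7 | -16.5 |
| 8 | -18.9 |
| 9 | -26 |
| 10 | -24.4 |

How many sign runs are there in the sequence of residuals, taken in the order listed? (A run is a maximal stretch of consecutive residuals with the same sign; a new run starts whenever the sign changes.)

x=3: ŷ = 3 − 2.9·3 = -5.7; r = -5.5 − (-5.7) = 0.2
x=4: ŷ = 3 − 2.9·4 = -8.6; r = -9.7 − (-8.6) = -1.1
x=5: ŷ = 3 − 2.9·5 = -11.5; r = -8.8 − (-11.5) = 2.7
x=6: ŷ = 3 − 2.9·6 = -14.4; r = -17 − (-14.4) = -2.6
x=7: ŷ = 3 − 2.9·7 = -17.3; r = -16.5 − (-17.3) = 0.8
x=8: ŷ = 3 − 2.9·8 = -20.2; r = -18.9 − (-20.2) = 1.3
x=9: ŷ = 3 − 2.9·9 = -23.1; r = -26 − (-23.1) = -2.9
x=10: ŷ = 3 − 2.9·10 = -26; r = -24.4 − (-26) = 1.6
Signs: + − + − + + − +
Runs: +×1, −×1, +×1, −×1, +×2, −×1, +×1 → 7

7 runs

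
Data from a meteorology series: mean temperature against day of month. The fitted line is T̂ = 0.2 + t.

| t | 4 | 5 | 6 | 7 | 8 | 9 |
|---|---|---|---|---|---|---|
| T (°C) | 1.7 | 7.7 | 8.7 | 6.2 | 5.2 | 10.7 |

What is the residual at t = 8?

T̂ = 0.2 + 8 = 8.2
r = 5.2 − 8.2 = -3

r = -3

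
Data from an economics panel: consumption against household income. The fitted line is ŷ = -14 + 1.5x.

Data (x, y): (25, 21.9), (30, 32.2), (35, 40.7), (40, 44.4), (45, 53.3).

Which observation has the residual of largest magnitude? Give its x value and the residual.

x=25: ŷ = -14 + 1.5·25 = 23.5; r = 21.9 − 23.5 = -1.6
x=30: ŷ = -14 + 1.5·30 = 31; r = 32.2 − 31 = 1.2
x=35: ŷ = -14 + 1.5·35 = 38.5; r = 40.7 − 38.5 = 2.2
x=40: ŷ = -14 + 1.5·40 = 46; r = 44.4 − 46 = -1.6
x=45: ŷ = -14 + 1.5·45 = 53.5; r = 53.3 − 53.5 = -0.2
Largest |r| is 2.2 at x = 35, residual 2.2.

x = 35, r = 2.2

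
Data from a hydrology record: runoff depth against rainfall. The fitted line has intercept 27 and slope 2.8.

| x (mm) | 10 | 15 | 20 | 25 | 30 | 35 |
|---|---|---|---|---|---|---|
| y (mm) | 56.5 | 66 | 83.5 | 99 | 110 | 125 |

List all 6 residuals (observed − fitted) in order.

x=10: ŷ = 27 + 2.8·10 = 55; r = 56.5 − 55 = 1.5
x=15: ŷ = 27 + 2.8·15 = 69; r = 66 − 69 = -3
x=20: ŷ = 27 + 2.8·20 = 83; r = 83.5 − 83 = 0.5
x=25: ŷ = 27 + 2.8·25 = 97; r = 99 − 97 = 2
x=30: ŷ = 27 + 2.8·30 = 111; r = 110 − 111 = -1
x=35: ŷ = 27 + 2.8·35 = 125; r = 125 − 125 = 0

1.5, -3, 0.5, 2, -1, 0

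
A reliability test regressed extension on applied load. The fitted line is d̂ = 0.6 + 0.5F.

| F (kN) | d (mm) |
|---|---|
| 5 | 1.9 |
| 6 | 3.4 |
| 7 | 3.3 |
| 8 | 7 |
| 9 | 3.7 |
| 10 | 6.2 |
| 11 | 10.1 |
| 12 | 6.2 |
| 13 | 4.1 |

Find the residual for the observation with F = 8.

r = 2.4

d̂ = 0.6 + 0.5·8 = 4.6
r = 7 − 4.6 = 2.4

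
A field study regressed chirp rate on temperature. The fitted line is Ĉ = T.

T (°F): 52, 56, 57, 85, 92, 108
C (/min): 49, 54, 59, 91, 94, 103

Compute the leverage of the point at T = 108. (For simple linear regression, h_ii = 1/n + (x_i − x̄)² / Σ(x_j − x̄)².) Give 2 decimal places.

h = 0.57

T̄ = (52 + 56 + 57 + 85 + 92 + 108)/6 = 75
Σ(T − T̄)² = 529 + 361 + 324 + 100 + 289 + 1089 = 2692
h = 1/6 + (33)²/2692 = 0.166667 + 0.404532 = 0.57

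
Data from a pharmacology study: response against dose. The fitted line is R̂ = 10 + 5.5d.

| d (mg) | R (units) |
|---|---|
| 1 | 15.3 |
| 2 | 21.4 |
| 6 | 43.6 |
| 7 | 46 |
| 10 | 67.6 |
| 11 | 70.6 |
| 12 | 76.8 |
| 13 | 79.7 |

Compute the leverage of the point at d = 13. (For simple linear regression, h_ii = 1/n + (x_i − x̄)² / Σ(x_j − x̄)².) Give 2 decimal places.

h = 0.32

d̄ = (1 + 2 + 6 + 7 + 10 + 11 + 12 + 13)/8 = 7.75
Σ(d − d̄)² = 45.5625 + 33.0625 + 3.0625 + 0.5625 + 5.0625 + 10.5625 + 18.0625 + 27.5625 = 143.5
h = 1/8 + (5.25)²/143.5 = 0.125 + 0.192073 = 0.32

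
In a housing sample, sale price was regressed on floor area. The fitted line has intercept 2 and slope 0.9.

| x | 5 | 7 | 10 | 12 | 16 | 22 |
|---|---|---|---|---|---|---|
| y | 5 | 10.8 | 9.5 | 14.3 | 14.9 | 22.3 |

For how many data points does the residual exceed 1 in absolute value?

5

x=5: ŷ = 2 + 0.9·5 = 6.5; r = 5 − 6.5 = -1.5
x=7: ŷ = 2 + 0.9·7 = 8.3; r = 10.8 − 8.3 = 2.5
x=10: ŷ = 2 + 0.9·10 = 11; r = 9.5 − 11 = -1.5
x=12: ŷ = 2 + 0.9·12 = 12.8; r = 14.3 − 12.8 = 1.5
x=16: ŷ = 2 + 0.9·16 = 16.4; r = 14.9 − 16.4 = -1.5
x=22: ŷ = 2 + 0.9·22 = 21.8; r = 22.3 − 21.8 = 0.5
|r| > 1: x=5 (|r|=1.5), x=7 (|r|=2.5), x=10 (|r|=1.5), x=12 (|r|=1.5), x=16 (|r|=1.5) → 5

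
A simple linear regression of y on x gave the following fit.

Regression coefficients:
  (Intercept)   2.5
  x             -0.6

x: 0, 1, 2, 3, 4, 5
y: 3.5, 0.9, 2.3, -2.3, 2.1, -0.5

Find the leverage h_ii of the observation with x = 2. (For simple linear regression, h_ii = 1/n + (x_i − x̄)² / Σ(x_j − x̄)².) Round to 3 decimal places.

x̄ = (0 + 1 + 2 + 3 + 4 + 5)/6 = 2.5
Σ(x − x̄)² = 6.25 + 2.25 + 0.25 + 0.25 + 2.25 + 6.25 = 17.5
h = 1/6 + (-0.5)²/17.5 = 0.166667 + 0.0142857 = 0.181

h = 0.181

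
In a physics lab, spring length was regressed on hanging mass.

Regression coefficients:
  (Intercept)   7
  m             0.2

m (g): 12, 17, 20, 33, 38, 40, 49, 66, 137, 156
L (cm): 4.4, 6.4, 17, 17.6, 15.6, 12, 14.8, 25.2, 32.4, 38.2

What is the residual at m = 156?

ŷ = 7 + 0.2·156 = 38.2
e = 38.2 − 38.2 = 0

e = 0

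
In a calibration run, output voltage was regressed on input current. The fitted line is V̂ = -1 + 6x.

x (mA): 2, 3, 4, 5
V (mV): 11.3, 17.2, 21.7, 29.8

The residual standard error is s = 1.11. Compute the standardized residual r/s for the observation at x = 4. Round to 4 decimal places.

-1.1712

V̂ = -1 + 6·4 = 23
r = 21.7 − 23 = -1.3
r/s = -1.3 / 1.11 = -1.1712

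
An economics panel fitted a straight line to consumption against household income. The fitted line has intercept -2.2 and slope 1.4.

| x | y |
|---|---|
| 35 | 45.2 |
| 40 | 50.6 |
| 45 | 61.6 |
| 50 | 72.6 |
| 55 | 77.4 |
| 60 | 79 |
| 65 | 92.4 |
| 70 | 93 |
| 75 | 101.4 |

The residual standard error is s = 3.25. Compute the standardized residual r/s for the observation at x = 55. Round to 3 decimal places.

0.800

ŷ = -2.2 + 1.4·55 = 74.8
r = 77.4 − 74.8 = 2.6
r/s = 2.6 / 3.25 = 0.800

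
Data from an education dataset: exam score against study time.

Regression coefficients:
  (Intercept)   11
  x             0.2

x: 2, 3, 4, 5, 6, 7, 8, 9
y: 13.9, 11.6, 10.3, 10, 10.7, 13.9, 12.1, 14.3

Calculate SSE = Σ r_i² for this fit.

x=2: ŷ = 11 + 0.2·2 = 11.4; r = 13.9 − 11.4 = 2.5
x=3: ŷ = 11 + 0.2·3 = 11.6; r = 11.6 − 11.6 = 0
x=4: ŷ = 11 + 0.2·4 = 11.8; r = 10.3 − 11.8 = -1.5
x=5: ŷ = 11 + 0.2·5 = 12; r = 10 − 12 = -2
x=6: ŷ = 11 + 0.2·6 = 12.2; r = 10.7 − 12.2 = -1.5
x=7: ŷ = 11 + 0.2·7 = 12.4; r = 13.9 − 12.4 = 1.5
x=8: ŷ = 11 + 0.2·8 = 12.6; r = 12.1 − 12.6 = -0.5
x=9: ŷ = 11 + 0.2·9 = 12.8; r = 14.3 − 12.8 = 1.5
SSE = 6.25 + 0 + 2.25 + 4 + 2.25 + 2.25 + 0.25 + 2.25 = 19.5

SSE = 19.5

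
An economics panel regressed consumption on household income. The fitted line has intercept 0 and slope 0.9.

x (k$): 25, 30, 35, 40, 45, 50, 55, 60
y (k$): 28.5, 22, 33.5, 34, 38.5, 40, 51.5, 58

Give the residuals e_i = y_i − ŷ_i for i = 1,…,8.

6, -5, 2, -2, -2, -5, 2, 4

x=25: ŷ = 0.9·25 = 22.5; e = 28.5 − 22.5 = 6
x=30: ŷ = 0.9·30 = 27; e = 22 − 27 = -5
x=35: ŷ = 0.9·35 = 31.5; e = 33.5 − 31.5 = 2
x=40: ŷ = 0.9·40 = 36; e = 34 − 36 = -2
x=45: ŷ = 0.9·45 = 40.5; e = 38.5 − 40.5 = -2
x=50: ŷ = 0.9·50 = 45; e = 40 − 45 = -5
x=55: ŷ = 0.9·55 = 49.5; e = 51.5 − 49.5 = 2
x=60: ŷ = 0.9·60 = 54; e = 58 − 54 = 4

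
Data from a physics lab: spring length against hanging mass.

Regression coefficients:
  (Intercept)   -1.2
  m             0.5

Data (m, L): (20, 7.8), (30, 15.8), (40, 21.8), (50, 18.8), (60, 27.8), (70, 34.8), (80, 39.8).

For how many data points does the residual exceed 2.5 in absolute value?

2

m=20: L̂ = -1.2 + 0.5·20 = 8.8; e = 7.8 − 8.8 = -1
m=30: L̂ = -1.2 + 0.5·30 = 13.8; e = 15.8 − 13.8 = 2
m=40: L̂ = -1.2 + 0.5·40 = 18.8; e = 21.8 − 18.8 = 3
m=50: L̂ = -1.2 + 0.5·50 = 23.8; e = 18.8 − 23.8 = -5
m=60: L̂ = -1.2 + 0.5·60 = 28.8; e = 27.8 − 28.8 = -1
m=70: L̂ = -1.2 + 0.5·70 = 33.8; e = 34.8 − 33.8 = 1
m=80: L̂ = -1.2 + 0.5·80 = 38.8; e = 39.8 − 38.8 = 1
|e| > 2.5: m=40 (|e|=3), m=50 (|e|=5) → 2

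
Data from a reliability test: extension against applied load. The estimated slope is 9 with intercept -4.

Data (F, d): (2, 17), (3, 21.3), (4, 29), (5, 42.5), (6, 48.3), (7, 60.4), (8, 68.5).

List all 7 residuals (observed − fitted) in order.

3, -1.7, -3, 1.5, -1.7, 1.4, 0.5

F=2: d̂ = -4 + 9·2 = 14; r = 17 − 14 = 3
F=3: d̂ = -4 + 9·3 = 23; r = 21.3 − 23 = -1.7
F=4: d̂ = -4 + 9·4 = 32; r = 29 − 32 = -3
F=5: d̂ = -4 + 9·5 = 41; r = 42.5 − 41 = 1.5
F=6: d̂ = -4 + 9·6 = 50; r = 48.3 − 50 = -1.7
F=7: d̂ = -4 + 9·7 = 59; r = 60.4 − 59 = 1.4
F=8: d̂ = -4 + 9·8 = 68; r = 68.5 − 68 = 0.5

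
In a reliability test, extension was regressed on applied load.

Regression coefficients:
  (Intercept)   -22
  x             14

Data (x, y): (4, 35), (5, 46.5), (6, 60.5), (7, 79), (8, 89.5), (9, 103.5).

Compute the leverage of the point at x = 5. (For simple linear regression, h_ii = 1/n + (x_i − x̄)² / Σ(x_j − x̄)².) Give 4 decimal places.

h = 0.2952

x̄ = (4 + 5 + 6 + 7 + 8 + 9)/6 = 6.5
Σ(x − x̄)² = 6.25 + 2.25 + 0.25 + 0.25 + 2.25 + 6.25 = 17.5
h = 1/6 + (-1.5)²/17.5 = 0.166667 + 0.128571 = 0.2952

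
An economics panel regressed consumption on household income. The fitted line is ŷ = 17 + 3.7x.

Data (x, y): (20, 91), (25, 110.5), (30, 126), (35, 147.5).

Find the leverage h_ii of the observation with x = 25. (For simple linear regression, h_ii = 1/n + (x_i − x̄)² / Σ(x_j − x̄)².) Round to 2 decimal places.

x̄ = (20 + 25 + 30 + 35)/4 = 27.5
Σ(x − x̄)² = 56.25 + 6.25 + 6.25 + 56.25 = 125
h = 1/4 + (-2.5)²/125 = 0.25 + 0.05 = 0.30

h = 0.30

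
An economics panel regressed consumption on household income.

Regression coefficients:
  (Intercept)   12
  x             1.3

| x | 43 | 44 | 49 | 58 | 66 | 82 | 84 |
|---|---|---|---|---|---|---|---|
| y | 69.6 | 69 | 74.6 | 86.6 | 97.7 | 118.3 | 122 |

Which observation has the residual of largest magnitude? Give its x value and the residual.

x=43: ŷ = 12 + 1.3·43 = 67.9; e = 69.6 − 67.9 = 1.7
x=44: ŷ = 12 + 1.3·44 = 69.2; e = 69 − 69.2 = -0.2
x=49: ŷ = 12 + 1.3·49 = 75.7; e = 74.6 − 75.7 = -1.1
x=58: ŷ = 12 + 1.3·58 = 87.4; e = 86.6 − 87.4 = -0.8
x=66: ŷ = 12 + 1.3·66 = 97.8; e = 97.7 − 97.8 = -0.1
x=82: ŷ = 12 + 1.3·82 = 118.6; e = 118.3 − 118.6 = -0.3
x=84: ŷ = 12 + 1.3·84 = 121.2; e = 122 − 121.2 = 0.8
Largest |e| is 1.7 at x = 43, residual 1.7.

x = 43, e = 1.7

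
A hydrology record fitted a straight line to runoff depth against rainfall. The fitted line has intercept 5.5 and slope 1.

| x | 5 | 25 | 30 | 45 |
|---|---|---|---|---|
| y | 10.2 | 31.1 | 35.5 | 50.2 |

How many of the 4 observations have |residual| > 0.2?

3

x=5: ŷ = 5.5 + 5 = 10.5; r = 10.2 − 10.5 = -0.3
x=25: ŷ = 5.5 + 25 = 30.5; r = 31.1 − 30.5 = 0.6
x=30: ŷ = 5.5 + 30 = 35.5; r = 35.5 − 35.5 = 0
x=45: ŷ = 5.5 + 45 = 50.5; r = 50.2 − 50.5 = -0.3
|r| > 0.2: x=5 (|r|=0.3), x=25 (|r|=0.6), x=45 (|r|=0.3) → 3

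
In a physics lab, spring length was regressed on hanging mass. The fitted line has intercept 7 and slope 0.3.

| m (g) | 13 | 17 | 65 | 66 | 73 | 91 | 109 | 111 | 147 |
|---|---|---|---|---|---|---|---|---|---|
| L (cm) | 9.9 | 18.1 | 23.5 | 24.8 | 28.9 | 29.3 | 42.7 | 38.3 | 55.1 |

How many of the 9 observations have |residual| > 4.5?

2

m=13: L̂ = 7 + 0.3·13 = 10.9; e = 9.9 − 10.9 = -1
m=17: L̂ = 7 + 0.3·17 = 12.1; e = 18.1 − 12.1 = 6
m=65: L̂ = 7 + 0.3·65 = 26.5; e = 23.5 − 26.5 = -3
m=66: L̂ = 7 + 0.3·66 = 26.8; e = 24.8 − 26.8 = -2
m=73: L̂ = 7 + 0.3·73 = 28.9; e = 28.9 − 28.9 = 0
m=91: L̂ = 7 + 0.3·91 = 34.3; e = 29.3 − 34.3 = -5
m=109: L̂ = 7 + 0.3·109 = 39.7; e = 42.7 − 39.7 = 3
m=111: L̂ = 7 + 0.3·111 = 40.3; e = 38.3 − 40.3 = -2
m=147: L̂ = 7 + 0.3·147 = 51.1; e = 55.1 − 51.1 = 4
|e| > 4.5: m=17 (|e|=6), m=91 (|e|=5) → 2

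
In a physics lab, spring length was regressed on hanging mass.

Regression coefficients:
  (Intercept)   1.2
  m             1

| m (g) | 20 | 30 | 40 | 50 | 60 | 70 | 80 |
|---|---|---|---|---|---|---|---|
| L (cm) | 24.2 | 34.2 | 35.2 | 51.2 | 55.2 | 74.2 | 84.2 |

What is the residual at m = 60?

e = -6

L̂ = 1.2 + 60 = 61.2
e = 55.2 − 61.2 = -6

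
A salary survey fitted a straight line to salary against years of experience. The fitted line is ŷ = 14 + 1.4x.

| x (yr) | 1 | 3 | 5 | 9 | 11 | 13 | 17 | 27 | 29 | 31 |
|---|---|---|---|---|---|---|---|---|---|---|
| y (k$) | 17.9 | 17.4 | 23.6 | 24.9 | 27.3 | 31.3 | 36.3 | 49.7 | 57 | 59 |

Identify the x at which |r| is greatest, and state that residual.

x = 5, r = 2.6

x=1: ŷ = 14 + 1.4·1 = 15.4; r = 17.9 − 15.4 = 2.5
x=3: ŷ = 14 + 1.4·3 = 18.2; r = 17.4 − 18.2 = -0.8
x=5: ŷ = 14 + 1.4·5 = 21; r = 23.6 − 21 = 2.6
x=9: ŷ = 14 + 1.4·9 = 26.6; r = 24.9 − 26.6 = -1.7
x=11: ŷ = 14 + 1.4·11 = 29.4; r = 27.3 − 29.4 = -2.1
x=13: ŷ = 14 + 1.4·13 = 32.2; r = 31.3 − 32.2 = -0.9
x=17: ŷ = 14 + 1.4·17 = 37.8; r = 36.3 − 37.8 = -1.5
x=27: ŷ = 14 + 1.4·27 = 51.8; r = 49.7 − 51.8 = -2.1
x=29: ŷ = 14 + 1.4·29 = 54.6; r = 57 − 54.6 = 2.4
x=31: ŷ = 14 + 1.4·31 = 57.4; r = 59 − 57.4 = 1.6
Largest |r| is 2.6 at x = 5, residual 2.6.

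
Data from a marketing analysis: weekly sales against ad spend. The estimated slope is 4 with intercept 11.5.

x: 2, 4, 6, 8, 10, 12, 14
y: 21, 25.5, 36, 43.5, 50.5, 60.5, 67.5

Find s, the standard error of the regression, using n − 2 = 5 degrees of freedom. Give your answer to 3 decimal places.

s = 1.304

x=2: ŷ = 11.5 + 4·2 = 19.5; e = 21 − 19.5 = 1.5
x=4: ŷ = 11.5 + 4·4 = 27.5; e = 25.5 − 27.5 = -2
x=6: ŷ = 11.5 + 4·6 = 35.5; e = 36 − 35.5 = 0.5
x=8: ŷ = 11.5 + 4·8 = 43.5; e = 43.5 − 43.5 = 0
x=10: ŷ = 11.5 + 4·10 = 51.5; e = 50.5 − 51.5 = -1
x=12: ŷ = 11.5 + 4·12 = 59.5; e = 60.5 − 59.5 = 1
x=14: ŷ = 11.5 + 4·14 = 67.5; e = 67.5 − 67.5 = 0
SSE = 2.25 + 4 + 0.25 + 0 + 1 + 1 + 0 = 8.5
s = √(8.5/5) = √1.7 ≈ 1.304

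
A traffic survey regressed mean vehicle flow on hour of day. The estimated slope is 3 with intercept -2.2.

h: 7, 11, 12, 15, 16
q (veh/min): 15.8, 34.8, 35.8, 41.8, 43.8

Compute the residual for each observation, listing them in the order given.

-3, 4, 2, -1, -2

h=7: ŷ = -2.2 + 3·7 = 18.8; e = 15.8 − 18.8 = -3
h=11: ŷ = -2.2 + 3·11 = 30.8; e = 34.8 − 30.8 = 4
h=12: ŷ = -2.2 + 3·12 = 33.8; e = 35.8 − 33.8 = 2
h=15: ŷ = -2.2 + 3·15 = 42.8; e = 41.8 − 42.8 = -1
h=16: ŷ = -2.2 + 3·16 = 45.8; e = 43.8 − 45.8 = -2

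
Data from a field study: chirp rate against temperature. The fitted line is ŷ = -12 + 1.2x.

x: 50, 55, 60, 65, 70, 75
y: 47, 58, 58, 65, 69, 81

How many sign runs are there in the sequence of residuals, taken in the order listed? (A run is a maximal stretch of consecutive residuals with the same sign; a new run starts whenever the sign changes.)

4 runs

x=50: ŷ = -12 + 1.2·50 = 48; e = 47 − 48 = -1
x=55: ŷ = -12 + 1.2·55 = 54; e = 58 − 54 = 4
x=60: ŷ = -12 + 1.2·60 = 60; e = 58 − 60 = -2
x=65: ŷ = -12 + 1.2·65 = 66; e = 65 − 66 = -1
x=70: ŷ = -12 + 1.2·70 = 72; e = 69 − 72 = -3
x=75: ŷ = -12 + 1.2·75 = 78; e = 81 − 78 = 3
Signs: − + − − − +
Runs: −×1, +×1, −×3, +×1 → 4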